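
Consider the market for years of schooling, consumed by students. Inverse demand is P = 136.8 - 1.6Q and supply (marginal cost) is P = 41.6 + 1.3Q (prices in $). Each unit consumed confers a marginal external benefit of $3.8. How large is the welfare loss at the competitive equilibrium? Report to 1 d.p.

DWL = $2.5

Market equilibrium (private): 41.6 + 1.3Q = 136.8 - 1.6Q → Q_m = 32.8276.
Social marginal benefit = demand + MEB = 140.6 - 1.6Q.
Set SMB = MC: 140.6 - 1.6Q = 41.6 + 1.3Q → Q* = 34.1379.
The loss is the area between SMB and MC from Q* to Q_m; with linear curves that's a triangle of height MEB(Q_m).
DWL = ½ × 1.3103 × 3.8000 = 2.4896.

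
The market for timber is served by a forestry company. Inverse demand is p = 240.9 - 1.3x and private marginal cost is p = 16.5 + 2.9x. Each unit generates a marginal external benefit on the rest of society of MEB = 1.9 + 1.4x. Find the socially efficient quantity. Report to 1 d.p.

Social marginal cost = private MC − MEB = 14.6 + 1.5x.
Set SMC = demand: 14.6 + 1.5x = 240.9 - 1.3x → x* = 80.8214.

x* = 80.8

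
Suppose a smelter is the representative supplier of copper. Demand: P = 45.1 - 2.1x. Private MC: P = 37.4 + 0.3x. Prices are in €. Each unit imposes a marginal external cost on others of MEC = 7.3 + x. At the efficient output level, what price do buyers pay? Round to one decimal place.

P = €44.9

Social marginal cost = private MC + MEC = 44.7 + 1.3x.
Set SMC = demand: 44.7 + 1.3x = 45.1 - 2.1x → x* = 0.1176.
Consumer price on the demand curve at x*: 45.1 − 2.1×0.1176 = 44.8530.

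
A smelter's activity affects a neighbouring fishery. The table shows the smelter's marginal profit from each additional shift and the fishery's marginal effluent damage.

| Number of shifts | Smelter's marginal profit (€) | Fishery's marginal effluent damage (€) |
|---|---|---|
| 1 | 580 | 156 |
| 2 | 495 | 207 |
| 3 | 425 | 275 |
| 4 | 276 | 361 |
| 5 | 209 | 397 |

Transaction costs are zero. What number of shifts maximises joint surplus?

Bargaining reaches the level where marginal profit last exceeds marginal effluent damage.
That holds through level 3 (425 ≥ 275) but not at 4 (276 < 361).

3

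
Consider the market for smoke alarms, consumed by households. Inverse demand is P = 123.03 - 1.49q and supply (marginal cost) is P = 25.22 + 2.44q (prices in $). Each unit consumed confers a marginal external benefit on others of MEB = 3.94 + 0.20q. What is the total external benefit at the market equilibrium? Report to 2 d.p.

Market equilibrium (private): 25.22 + 2.44q = 123.03 - 1.49q → q_m = 24.8880.
Total external benefit = ∫₀^{q_m} (3.94 + 0.20q) dq = 3.94×24.8880 + ½×0.20×24.8880² = 160.0000.

$160.00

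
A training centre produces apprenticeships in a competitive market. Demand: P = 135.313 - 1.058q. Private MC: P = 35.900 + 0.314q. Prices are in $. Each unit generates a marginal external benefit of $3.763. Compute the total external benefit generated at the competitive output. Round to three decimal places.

$272.661

Market equilibrium (private): 35.900 + 0.314q = 135.313 - 1.058q → q_m = 72.4585.
Total external benefit = MEB × q_m = 3.763 × 72.4585 = 272.6613.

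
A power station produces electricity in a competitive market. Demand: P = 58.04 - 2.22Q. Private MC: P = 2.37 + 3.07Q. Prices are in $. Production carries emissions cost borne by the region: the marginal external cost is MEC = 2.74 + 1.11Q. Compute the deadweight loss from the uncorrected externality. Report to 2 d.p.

Market equilibrium (private): 2.37 + 3.07Q = 58.04 - 2.22Q → Q_m = 10.5236.
Social marginal cost = private MC + MEC = 5.11 + 4.18Q.
Set SMC = demand: 5.11 + 4.18Q = 58.04 - 2.22Q → Q* = 8.2703.
Height of the DWL triangle at Q_m is SMC(Q_m) − demand(Q_m) = MEC(Q_m) = 14.4212.
DWL = ½ × 2.2533 × 14.4212 = 16.2476.

DWL = $16.25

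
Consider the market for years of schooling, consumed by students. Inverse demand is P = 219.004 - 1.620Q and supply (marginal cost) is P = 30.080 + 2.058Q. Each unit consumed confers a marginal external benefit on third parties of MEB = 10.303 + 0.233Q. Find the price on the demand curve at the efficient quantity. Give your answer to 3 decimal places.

P = 125.318

Social marginal benefit = demand + MEB = 229.307 - 1.387Q.
Set SMB = MC: 229.307 - 1.387Q = 30.080 + 2.058Q → Q* = 57.8308.
Consumer price on the demand curve at Q*: 219.004 − 1.620×57.8308 = 125.3181.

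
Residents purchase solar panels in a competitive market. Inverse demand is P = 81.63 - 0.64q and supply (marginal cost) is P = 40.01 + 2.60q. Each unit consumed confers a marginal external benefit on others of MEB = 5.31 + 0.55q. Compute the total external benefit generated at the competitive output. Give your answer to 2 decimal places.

Market equilibrium (private): 40.01 + 2.60q = 81.63 - 0.64q → q_m = 12.8457.
Total external benefit = ∫₀^{q_m} (5.31 + 0.55q) dq = 5.31×12.8457 + ½×0.55×12.8457² = 113.5890.

113.59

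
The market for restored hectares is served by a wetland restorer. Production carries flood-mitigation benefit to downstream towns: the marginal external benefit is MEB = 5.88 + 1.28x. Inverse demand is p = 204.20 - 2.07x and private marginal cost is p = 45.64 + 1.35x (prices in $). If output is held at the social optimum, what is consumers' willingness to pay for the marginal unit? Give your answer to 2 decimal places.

P = $45.14

Social marginal cost = private MC − MEB = 39.76 + 0.07x.
Set SMC = demand: 39.76 + 0.07x = 204.20 - 2.07x → x* = 76.8411.
Consumer price on the demand curve at x*: 204.20 − 2.07×76.8411 = 45.1389.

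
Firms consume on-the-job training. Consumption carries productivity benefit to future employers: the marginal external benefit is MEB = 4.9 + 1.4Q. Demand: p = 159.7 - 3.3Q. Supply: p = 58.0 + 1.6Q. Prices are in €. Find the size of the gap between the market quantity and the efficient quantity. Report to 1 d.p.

9.7 units

Market equilibrium (private): 58.0 + 1.6Q = 159.7 - 3.3Q → Q_m = 20.7551.
Social marginal benefit = demand + MEB = 164.6 - 1.9Q.
Set SMB = MC: 164.6 - 1.9Q = 58.0 + 1.6Q → Q* = 30.4571.
Gap = |20.7551 − 30.4571| = 9.7020.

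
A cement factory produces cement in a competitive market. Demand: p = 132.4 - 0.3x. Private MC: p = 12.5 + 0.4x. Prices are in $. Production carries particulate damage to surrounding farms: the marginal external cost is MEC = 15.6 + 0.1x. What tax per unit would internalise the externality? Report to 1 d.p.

tax = $28.6 per unit

Social marginal cost = private MC + MEC = 28.1 + 0.5x.
Set SMC = demand: 28.1 + 0.5x = 132.4 - 0.3x → x* = 130.3750.
The Pigouvian tax equals MEC at x*: 15.6 + 0.1×130.3750 = 28.6375.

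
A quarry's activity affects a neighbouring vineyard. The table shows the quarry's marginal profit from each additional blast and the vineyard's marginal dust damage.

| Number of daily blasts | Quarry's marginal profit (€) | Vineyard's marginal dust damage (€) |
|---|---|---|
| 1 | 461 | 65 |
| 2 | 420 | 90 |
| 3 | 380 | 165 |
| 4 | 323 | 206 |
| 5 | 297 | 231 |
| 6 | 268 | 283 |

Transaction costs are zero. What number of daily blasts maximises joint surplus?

Bargaining reaches the level where marginal profit last exceeds marginal dust damage.
That holds through level 5 (297 ≥ 231) but not at 6 (268 < 283).

5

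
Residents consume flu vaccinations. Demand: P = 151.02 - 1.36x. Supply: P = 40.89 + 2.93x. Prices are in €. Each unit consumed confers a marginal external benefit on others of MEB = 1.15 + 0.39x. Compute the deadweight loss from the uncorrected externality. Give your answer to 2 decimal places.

DWL = €15.97

Market equilibrium (private): 40.89 + 2.93x = 151.02 - 1.36x → x_m = 25.6713.
Social marginal benefit = demand + MEB = 152.17 - 0.97x.
Set SMB = MC: 152.17 - 0.97x = 40.89 + 2.93x → x* = 28.5333.
Height of the DWL triangle at x_m is SMB(x_m) − MC(x_m) = MEB(x_m) = 11.1618.
DWL = ½ × 2.8620 × 11.1618 = 15.9725.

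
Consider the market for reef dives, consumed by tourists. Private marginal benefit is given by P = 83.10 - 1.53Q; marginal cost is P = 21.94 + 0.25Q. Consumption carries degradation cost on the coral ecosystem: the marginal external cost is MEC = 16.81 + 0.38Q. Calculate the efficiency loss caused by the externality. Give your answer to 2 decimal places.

Market equilibrium (private): 21.94 + 0.25Q = 83.10 - 1.53Q → Q_m = 34.3596.
Social marginal benefit = demand − MEC = 66.29 - 1.91Q.
Set SMB = MC: 66.29 - 1.91Q = 21.94 + 0.25Q → Q* = 20.5324.
Between Q* and Q_m the wedge MC − SMB runs linearly from 0 to MEC(Q_m), so the loss is a triangle.
DWL = ½ × 13.8272 × 29.8666 = 206.4857.

DWL = 206.49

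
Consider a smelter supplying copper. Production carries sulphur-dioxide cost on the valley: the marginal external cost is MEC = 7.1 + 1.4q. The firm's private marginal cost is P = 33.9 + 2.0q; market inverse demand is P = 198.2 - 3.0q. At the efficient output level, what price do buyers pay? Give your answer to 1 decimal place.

Social marginal cost = private MC + MEC = 41.0 + 3.4q.
Set SMC = demand: 41.0 + 3.4q = 198.2 - 3.0q → q* = 24.5625.
Consumer price on the demand curve at q*: 198.2 − 3.0×24.5625 = 124.5125.

P = 124.5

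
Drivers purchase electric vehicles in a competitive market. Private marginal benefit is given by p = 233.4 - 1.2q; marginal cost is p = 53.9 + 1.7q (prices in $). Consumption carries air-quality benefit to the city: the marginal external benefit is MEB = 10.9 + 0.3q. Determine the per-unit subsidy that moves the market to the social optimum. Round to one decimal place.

Social marginal benefit = demand + MEB = 244.3 - 0.9q.
Set SMB = MC: 244.3 - 0.9q = 53.9 + 1.7q → q* = 73.2308.
The Pigouvian subsidy equals MEB at q*: 10.9 + 0.3×73.2308 = 32.8692.

subsidy = $32.9 per unit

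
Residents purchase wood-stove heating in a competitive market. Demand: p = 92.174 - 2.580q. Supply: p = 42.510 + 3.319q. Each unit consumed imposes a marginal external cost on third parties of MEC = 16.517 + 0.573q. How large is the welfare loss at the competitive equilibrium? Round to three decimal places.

Market equilibrium (private): 42.510 + 3.319q = 92.174 - 2.580q → q_m = 8.4191.
Social marginal benefit = demand − MEC = 75.657 - 3.153q.
Set SMB = MC: 75.657 - 3.153q = 42.510 + 3.319q → q* = 5.1216.
The loss is the area between SMB and MC from q* to q_m; with linear curves that's a triangle of height MEC(q_m).
DWL = ½ × 3.2975 × 21.3411 = 35.1861.

DWL = 35.186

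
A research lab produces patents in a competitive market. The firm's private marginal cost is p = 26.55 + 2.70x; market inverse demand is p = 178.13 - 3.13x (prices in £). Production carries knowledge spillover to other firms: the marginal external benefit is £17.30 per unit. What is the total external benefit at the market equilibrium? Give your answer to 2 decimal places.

Market equilibrium (private): 26.55 + 2.70x = 178.13 - 3.13x → x_m = 26.0000.
Total external benefit = MEB × x_m = 17.30 × 26.0000 = 449.8000.

£449.80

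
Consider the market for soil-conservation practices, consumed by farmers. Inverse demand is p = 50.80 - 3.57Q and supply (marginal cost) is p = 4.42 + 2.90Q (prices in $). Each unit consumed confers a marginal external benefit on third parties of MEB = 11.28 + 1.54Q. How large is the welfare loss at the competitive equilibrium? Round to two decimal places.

DWL = $50.52

Market equilibrium (private): 4.42 + 2.90Q = 50.80 - 3.57Q → Q_m = 7.1685.
Social marginal benefit = demand + MEB = 62.08 - 2.03Q.
Set SMB = MC: 62.08 - 2.03Q = 4.42 + 2.90Q → Q* = 11.6957.
The welfare-loss triangle has base |Q_m − Q*| and height MEB(Q_m) (the vertical gap between SMB and MC is zero at Q* and MEB at Q_m).
DWL = ½ × 4.5272 × 22.3194 = 50.5222.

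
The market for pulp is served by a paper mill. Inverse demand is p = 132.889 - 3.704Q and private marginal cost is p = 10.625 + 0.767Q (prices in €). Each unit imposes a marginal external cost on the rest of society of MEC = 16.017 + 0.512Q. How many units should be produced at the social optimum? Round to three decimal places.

Social marginal cost = private MC + MEC = 26.642 + 1.279Q.
Set SMC = demand: 26.642 + 1.279Q = 132.889 - 3.704Q → Q* = 21.3219.

Q* = 21.322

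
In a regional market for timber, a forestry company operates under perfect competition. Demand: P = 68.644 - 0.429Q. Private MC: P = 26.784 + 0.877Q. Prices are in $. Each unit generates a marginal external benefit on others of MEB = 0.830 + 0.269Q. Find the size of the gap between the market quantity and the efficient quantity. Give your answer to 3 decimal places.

Market equilibrium (private): 26.784 + 0.877Q = 68.644 - 0.429Q → Q_m = 32.0521.
Social marginal cost = private MC − MEB = 25.954 + 0.608Q.
Set SMC = demand: 25.954 + 0.608Q = 68.644 - 0.429Q → Q* = 41.1668.
Gap = |32.0521 − 41.1668| = 9.1147.

9.115 units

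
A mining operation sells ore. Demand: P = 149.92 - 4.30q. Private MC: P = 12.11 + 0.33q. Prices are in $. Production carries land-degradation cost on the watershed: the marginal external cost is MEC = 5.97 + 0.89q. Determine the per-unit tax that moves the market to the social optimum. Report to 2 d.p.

Social marginal cost = private MC + MEC = 18.08 + 1.22q.
Set SMC = demand: 18.08 + 1.22q = 149.92 - 4.30q → q* = 23.8841.
The Pigouvian tax equals MEC at q*: 5.97 + 0.89×23.8841 = 27.2268.

tax = $27.23 per unit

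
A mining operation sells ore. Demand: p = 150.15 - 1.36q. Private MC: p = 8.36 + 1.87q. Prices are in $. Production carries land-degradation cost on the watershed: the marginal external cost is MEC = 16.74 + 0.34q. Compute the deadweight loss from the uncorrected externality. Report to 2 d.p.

DWL = $140.43

Market equilibrium (private): 8.36 + 1.87q = 150.15 - 1.36q → q_m = 43.8978.
Social marginal cost = private MC + MEC = 25.10 + 2.21q.
Set SMC = demand: 25.10 + 2.21q = 150.15 - 1.36q → q* = 35.0280.
The welfare-loss triangle has base |q_m − q*| and height MEC(q_m) (the vertical gap between SMC and demand is zero at q* and MEC at q_m).
DWL = ½ × 8.8698 × 31.6653 = 140.4324.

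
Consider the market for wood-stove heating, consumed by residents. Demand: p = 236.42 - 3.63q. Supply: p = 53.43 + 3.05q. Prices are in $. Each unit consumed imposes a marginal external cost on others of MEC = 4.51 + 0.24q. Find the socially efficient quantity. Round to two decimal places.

q* = 25.79

Social marginal benefit = demand − MEC = 231.91 - 3.87q.
Set SMB = MC: 231.91 - 3.87q = 53.43 + 3.05q → q* = 25.7919.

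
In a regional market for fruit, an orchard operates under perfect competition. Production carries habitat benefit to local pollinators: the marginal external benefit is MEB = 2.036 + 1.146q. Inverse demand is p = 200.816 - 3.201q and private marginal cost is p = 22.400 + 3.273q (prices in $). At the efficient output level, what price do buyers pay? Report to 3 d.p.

P = $92.403

Social marginal cost = private MC − MEB = 20.364 + 2.127q.
Set SMC = demand: 20.364 + 2.127q = 200.816 - 3.201q → q* = 33.8686.
Consumer price on the demand curve at q*: 200.816 − 3.201×33.8686 = 92.4026.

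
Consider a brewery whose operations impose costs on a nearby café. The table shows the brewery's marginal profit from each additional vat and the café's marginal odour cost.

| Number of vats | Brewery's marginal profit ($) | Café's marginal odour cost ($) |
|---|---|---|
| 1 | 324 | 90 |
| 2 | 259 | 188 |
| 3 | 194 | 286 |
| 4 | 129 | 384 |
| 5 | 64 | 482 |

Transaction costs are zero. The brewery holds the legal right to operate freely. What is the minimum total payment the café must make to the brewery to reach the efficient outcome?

Left alone the brewery would choose level 5 (marginal profit stays positive).
Efficient level: k* = 2 (marginal profit ≥ marginal odour cost through 2).
The café must at least cover the brewery's forgone profit from cutting 5→2: 194 + 129 + 64 = 387.

$387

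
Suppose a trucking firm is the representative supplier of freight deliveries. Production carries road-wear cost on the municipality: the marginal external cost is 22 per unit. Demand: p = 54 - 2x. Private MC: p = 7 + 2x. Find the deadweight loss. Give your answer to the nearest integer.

DWL = 61

Market equilibrium (private): 7 + 2x = 54 - 2x → x_m = 11.7500.
Social marginal cost = private MC + MEC = 29 + 2x.
Set SMC = demand: 29 + 2x = 54 - 2x → x* = 6.2500.
The welfare-loss triangle has base |x_m − x*| and height MEC(x_m) (the vertical gap between SMC and demand is zero at x* and MEC at x_m).
DWL = ½ × 5.5000 × 22.0000 = 60.5000.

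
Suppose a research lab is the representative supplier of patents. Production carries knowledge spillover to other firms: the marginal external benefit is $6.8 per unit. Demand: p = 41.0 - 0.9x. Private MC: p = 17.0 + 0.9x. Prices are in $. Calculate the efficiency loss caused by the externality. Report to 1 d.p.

Market equilibrium (private): 17.0 + 0.9x = 41.0 - 0.9x → x_m = 13.3333.
Social marginal cost = private MC − MEB = 10.2 + 0.9x.
Set SMC = demand: 10.2 + 0.9x = 41.0 - 0.9x → x* = 17.1111.
The welfare-loss triangle has base |x_m − x*| and height MEB(x_m) (the vertical gap between SMC and demand is zero at x* and MEB at x_m).
DWL = ½ × 3.7778 × 6.8000 = 12.8445.

DWL = $12.8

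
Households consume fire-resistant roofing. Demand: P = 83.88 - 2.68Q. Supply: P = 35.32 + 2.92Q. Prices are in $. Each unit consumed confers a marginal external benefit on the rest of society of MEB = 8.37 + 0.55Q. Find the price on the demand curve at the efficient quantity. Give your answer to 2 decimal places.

Social marginal benefit = demand + MEB = 92.25 - 2.13Q.
Set SMB = MC: 92.25 - 2.13Q = 35.32 + 2.92Q → Q* = 11.2733.
Consumer price on the demand curve at Q*: 83.88 − 2.68×11.2733 = 53.6676.

P = $53.67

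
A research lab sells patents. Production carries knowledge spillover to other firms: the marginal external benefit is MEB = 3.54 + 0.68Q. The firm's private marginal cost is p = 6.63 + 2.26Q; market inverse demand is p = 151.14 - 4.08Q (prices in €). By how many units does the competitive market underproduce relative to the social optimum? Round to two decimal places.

3.36 units

Market equilibrium (private): 6.63 + 2.26Q = 151.14 - 4.08Q → Q_m = 22.7934.
Social marginal cost = private MC − MEB = 3.09 + 1.58Q.
Set SMC = demand: 3.09 + 1.58Q = 151.14 - 4.08Q → Q* = 26.1572.
Gap = |22.7934 − 26.1572| = 3.3638.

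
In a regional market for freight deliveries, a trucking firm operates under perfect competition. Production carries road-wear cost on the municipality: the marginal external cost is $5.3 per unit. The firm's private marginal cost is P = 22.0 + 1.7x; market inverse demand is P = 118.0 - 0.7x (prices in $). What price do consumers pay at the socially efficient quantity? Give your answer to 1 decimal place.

Social marginal cost = private MC + MEC = 27.3 + 1.7x.
Set SMC = demand: 27.3 + 1.7x = 118.0 - 0.7x → x* = 37.7917.
Consumer price on the demand curve at x*: 118.0 − 0.7×37.7917 = 91.5458.

P = $91.5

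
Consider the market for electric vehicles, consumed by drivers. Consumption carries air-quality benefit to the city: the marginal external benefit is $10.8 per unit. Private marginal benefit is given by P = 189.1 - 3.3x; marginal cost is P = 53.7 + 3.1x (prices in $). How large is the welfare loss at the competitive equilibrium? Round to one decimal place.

DWL = $9.1

Market equilibrium (private): 53.7 + 3.1x = 189.1 - 3.3x → x_m = 21.1563.
Social marginal benefit = demand + MEB = 199.9 - 3.3x.
Set SMB = MC: 199.9 - 3.3x = 53.7 + 3.1x → x* = 22.8438.
Between x* and x_m the wedge SMB − MC runs linearly from 0 to MEB(x_m), so the loss is a triangle.
DWL = ½ × 1.6875 × 10.8000 = 9.1125.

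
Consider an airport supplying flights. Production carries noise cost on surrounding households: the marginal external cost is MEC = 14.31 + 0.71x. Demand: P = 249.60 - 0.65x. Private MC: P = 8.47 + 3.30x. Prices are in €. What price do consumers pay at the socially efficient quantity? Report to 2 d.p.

P = €217.96

Social marginal cost = private MC + MEC = 22.78 + 4.01x.
Set SMC = demand: 22.78 + 4.01x = 249.60 - 0.65x → x* = 48.6738.
Consumer price on the demand curve at x*: 249.60 − 0.65×48.6738 = 217.9620.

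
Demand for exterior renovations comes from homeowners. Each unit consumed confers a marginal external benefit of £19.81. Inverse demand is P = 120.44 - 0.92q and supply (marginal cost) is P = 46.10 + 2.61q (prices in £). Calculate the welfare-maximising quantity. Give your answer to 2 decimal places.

q* = 26.67

Social marginal benefit = demand + MEB = 140.25 - 0.92q.
Set SMB = MC: 140.25 - 0.92q = 46.10 + 2.61q → q* = 26.6714.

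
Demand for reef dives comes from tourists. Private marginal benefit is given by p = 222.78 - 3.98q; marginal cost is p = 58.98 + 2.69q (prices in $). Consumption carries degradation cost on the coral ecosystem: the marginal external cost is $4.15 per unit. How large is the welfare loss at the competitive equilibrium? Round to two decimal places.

Market equilibrium (private): 58.98 + 2.69q = 222.78 - 3.98q → q_m = 24.5577.
Social marginal benefit = demand − MEC = 218.63 - 3.98q.
Set SMB = MC: 218.63 - 3.98q = 58.98 + 2.69q → q* = 23.9355.
Height of the DWL triangle at q_m is MC(q_m) − SMB(q_m) = MEC(q_m) = 4.1500.
DWL = ½ × 0.6222 × 4.1500 = 1.2911.

DWL = $1.29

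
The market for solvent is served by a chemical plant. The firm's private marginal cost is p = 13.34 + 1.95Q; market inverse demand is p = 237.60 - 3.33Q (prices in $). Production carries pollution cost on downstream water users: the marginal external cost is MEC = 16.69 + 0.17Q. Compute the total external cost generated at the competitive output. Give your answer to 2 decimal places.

Market equilibrium (private): 13.34 + 1.95Q = 237.60 - 3.33Q → Q_m = 42.4735.
Total external cost = ∫₀^{Q_m} (16.69 + 0.17Q) dQ = 16.69×42.4735 + ½×0.17×42.4735² = 862.2226.

$862.22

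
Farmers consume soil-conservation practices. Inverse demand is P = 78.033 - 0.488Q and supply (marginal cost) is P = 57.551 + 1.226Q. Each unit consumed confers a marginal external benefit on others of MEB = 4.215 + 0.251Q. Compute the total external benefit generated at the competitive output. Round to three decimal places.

Market equilibrium (private): 57.551 + 1.226Q = 78.033 - 0.488Q → Q_m = 11.9498.
Total external benefit = ∫₀^{Q_m} (4.215 + 0.251Q) dQ = 4.215×11.9498 + ½×0.251×11.9498² = 68.2895.

68.290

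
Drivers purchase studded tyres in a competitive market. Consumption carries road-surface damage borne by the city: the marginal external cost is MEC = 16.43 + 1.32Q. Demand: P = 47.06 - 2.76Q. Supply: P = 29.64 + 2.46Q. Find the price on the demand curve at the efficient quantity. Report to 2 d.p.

P = 46.64

Social marginal benefit = demand − MEC = 30.63 - 4.08Q.
Set SMB = MC: 30.63 - 4.08Q = 29.64 + 2.46Q → Q* = 0.1514.
Consumer price on the demand curve at Q*: 47.06 − 2.76×0.1514 = 46.6421.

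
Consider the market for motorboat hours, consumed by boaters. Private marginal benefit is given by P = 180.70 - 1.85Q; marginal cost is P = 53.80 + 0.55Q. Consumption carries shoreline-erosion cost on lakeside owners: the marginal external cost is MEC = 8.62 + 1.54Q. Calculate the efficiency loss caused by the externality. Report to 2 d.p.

Market equilibrium (private): 53.80 + 0.55Q = 180.70 - 1.85Q → Q_m = 52.8750.
Social marginal benefit = demand − MEC = 172.08 - 3.39Q.
Set SMB = MC: 172.08 - 3.39Q = 53.80 + 0.55Q → Q* = 30.0203.
Between Q* and Q_m the wedge MC − SMB runs linearly from 0 to MEC(Q_m), so the loss is a triangle.
DWL = ½ × 22.8547 × 90.0475 = 1029.0043.

DWL = 1029.00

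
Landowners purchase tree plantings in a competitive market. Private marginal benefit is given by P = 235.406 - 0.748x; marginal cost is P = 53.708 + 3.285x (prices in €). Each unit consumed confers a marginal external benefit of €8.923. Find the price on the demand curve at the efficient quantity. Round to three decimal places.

P = €200.052

Social marginal benefit = demand + MEB = 244.329 - 0.748x.
Set SMB = MC: 244.329 - 0.748x = 53.708 + 3.285x → x* = 47.2653.
Consumer price on the demand curve at x*: 235.406 − 0.748×47.2653 = 200.0516.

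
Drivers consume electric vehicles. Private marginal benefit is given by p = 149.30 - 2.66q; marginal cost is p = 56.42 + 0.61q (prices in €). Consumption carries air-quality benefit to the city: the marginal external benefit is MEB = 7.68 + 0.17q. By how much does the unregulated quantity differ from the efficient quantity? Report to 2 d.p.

4.04 units

Market equilibrium (private): 56.42 + 0.61q = 149.30 - 2.66q → q_m = 28.4037.
Social marginal benefit = demand + MEB = 156.98 - 2.49q.
Set SMB = MC: 156.98 - 2.49q = 56.42 + 0.61q → q* = 32.4387.
Gap = |28.4037 − 32.4387| = 4.0350.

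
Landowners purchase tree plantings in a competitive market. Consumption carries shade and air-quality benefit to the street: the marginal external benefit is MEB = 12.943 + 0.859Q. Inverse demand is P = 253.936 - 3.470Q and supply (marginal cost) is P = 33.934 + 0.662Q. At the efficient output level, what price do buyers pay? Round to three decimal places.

P = 6.970

Social marginal benefit = demand + MEB = 266.879 - 2.611Q.
Set SMB = MC: 266.879 - 2.611Q = 33.934 + 0.662Q → Q* = 71.1717.
Consumer price on the demand curve at Q*: 253.936 − 3.470×71.1717 = 6.9702.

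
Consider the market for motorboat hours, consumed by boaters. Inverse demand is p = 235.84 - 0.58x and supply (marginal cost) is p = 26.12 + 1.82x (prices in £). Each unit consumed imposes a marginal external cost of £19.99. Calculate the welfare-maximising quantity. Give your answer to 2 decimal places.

x* = 79.05

Social marginal benefit = demand − MEC = 215.85 - 0.58x.
Set SMB = MC: 215.85 - 0.58x = 26.12 + 1.82x → x* = 79.0542.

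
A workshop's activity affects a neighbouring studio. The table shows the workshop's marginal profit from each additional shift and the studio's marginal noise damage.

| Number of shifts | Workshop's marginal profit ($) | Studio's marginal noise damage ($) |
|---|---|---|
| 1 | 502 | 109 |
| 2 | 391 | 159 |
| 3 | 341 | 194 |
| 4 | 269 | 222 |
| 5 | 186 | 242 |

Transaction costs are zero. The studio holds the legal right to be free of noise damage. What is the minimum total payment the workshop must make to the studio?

Efficient level: marginal profit ≥ marginal noise damage through level 4, so k* = 4.
With the studio holding the right, the workshop must at least compensate total damage at k*: 109 + 159 + 194 + 222 = 684.

$684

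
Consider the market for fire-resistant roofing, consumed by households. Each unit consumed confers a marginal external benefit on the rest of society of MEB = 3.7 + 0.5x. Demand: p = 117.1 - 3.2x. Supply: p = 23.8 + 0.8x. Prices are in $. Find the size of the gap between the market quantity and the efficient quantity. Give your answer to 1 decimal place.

Market equilibrium (private): 23.8 + 0.8x = 117.1 - 3.2x → x_m = 23.3250.
Social marginal benefit = demand + MEB = 120.8 - 2.7x.
Set SMB = MC: 120.8 - 2.7x = 23.8 + 0.8x → x* = 27.7143.
Gap = |23.3250 − 27.7143| = 4.3893.

4.4 units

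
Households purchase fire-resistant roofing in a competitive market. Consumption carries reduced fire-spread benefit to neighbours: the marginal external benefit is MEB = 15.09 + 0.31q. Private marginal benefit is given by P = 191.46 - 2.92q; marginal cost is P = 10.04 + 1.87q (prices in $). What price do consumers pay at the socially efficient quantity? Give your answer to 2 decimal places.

P = $63.38

Social marginal benefit = demand + MEB = 206.55 - 2.61q.
Set SMB = MC: 206.55 - 2.61q = 10.04 + 1.87q → q* = 43.8638.
Consumer price on the demand curve at q*: 191.46 − 2.92×43.8638 = 63.3777.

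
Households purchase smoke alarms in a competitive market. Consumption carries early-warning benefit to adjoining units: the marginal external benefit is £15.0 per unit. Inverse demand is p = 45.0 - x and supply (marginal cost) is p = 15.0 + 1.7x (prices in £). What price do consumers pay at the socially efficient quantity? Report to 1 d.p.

P = £28.3

Social marginal benefit = demand + MEB = 60.0 - x.
Set SMB = MC: 60.0 - x = 15.0 + 1.7x → x* = 16.6667.
Consumer price on the demand curve at x*: 45.0 − 1.0×16.6667 = 28.3333.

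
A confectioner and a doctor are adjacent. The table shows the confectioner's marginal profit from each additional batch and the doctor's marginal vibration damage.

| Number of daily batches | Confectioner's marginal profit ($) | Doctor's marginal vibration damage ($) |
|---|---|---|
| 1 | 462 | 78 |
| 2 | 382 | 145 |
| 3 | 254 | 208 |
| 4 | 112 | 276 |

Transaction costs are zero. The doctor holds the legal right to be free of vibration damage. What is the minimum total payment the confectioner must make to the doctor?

Efficient level: marginal profit ≥ marginal vibration damage through level 3, so k* = 3.
With the doctor holding the right, the confectioner must at least compensate total damage at k*: 78 + 145 + 208 = 431.

$431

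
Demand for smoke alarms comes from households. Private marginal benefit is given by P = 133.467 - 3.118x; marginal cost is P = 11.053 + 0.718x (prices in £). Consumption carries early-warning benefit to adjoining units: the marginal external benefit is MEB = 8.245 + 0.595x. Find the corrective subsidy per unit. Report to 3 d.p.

Social marginal benefit = demand + MEB = 141.712 - 2.523x.
Set SMB = MC: 141.712 - 2.523x = 11.053 + 0.718x → x* = 40.3144.
The Pigouvian subsidy equals MEB at x*: 8.245 + 0.595×40.3144 = 32.2321.

subsidy = £32.232 per unit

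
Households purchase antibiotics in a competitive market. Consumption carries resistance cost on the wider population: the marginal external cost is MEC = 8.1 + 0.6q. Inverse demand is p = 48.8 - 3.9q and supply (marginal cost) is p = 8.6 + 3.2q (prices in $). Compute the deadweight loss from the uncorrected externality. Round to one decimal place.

DWL = $8.6

Market equilibrium (private): 8.6 + 3.2q = 48.8 - 3.9q → q_m = 5.6620.
Social marginal benefit = demand − MEC = 40.7 - 4.5q.
Set SMB = MC: 40.7 - 4.5q = 8.6 + 3.2q → q* = 4.1688.
Height of the DWL triangle at q_m is MC(q_m) − SMB(q_m) = MEC(q_m) = 11.4972.
DWL = ½ × 1.4932 × 11.4972 = 8.5838.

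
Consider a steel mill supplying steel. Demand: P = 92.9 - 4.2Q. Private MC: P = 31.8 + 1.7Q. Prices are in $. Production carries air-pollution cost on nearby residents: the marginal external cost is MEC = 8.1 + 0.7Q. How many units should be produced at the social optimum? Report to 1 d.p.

Social marginal cost = private MC + MEC = 39.9 + 2.4Q.
Set SMC = demand: 39.9 + 2.4Q = 92.9 - 4.2Q → Q* = 8.0303.

Q* = 8.0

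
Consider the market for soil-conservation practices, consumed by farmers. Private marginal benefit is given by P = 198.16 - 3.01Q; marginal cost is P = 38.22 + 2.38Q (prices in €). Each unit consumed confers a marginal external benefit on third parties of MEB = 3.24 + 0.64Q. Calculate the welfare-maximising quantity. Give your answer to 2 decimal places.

Q* = 34.35

Social marginal benefit = demand + MEB = 201.40 - 2.37Q.
Set SMB = MC: 201.40 - 2.37Q = 38.22 + 2.38Q → Q* = 34.3537.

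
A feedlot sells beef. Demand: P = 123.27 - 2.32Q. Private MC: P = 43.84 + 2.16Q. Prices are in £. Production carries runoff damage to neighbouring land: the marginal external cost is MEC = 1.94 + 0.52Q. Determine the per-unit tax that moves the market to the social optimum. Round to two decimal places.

tax = £10.00 per unit

Social marginal cost = private MC + MEC = 45.78 + 2.68Q.
Set SMC = demand: 45.78 + 2.68Q = 123.27 - 2.32Q → Q* = 15.4980.
The Pigouvian tax equals MEC at Q*: 1.94 + 0.52×15.4980 = 9.9990.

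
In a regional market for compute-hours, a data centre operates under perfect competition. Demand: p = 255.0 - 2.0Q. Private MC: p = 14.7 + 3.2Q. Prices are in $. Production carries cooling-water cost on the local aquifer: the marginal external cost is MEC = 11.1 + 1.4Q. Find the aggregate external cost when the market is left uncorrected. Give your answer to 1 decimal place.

Market equilibrium (private): 14.7 + 3.2Q = 255.0 - 2.0Q → Q_m = 46.2115.
Total external cost = ∫₀^{Q_m} (11.1 + 1.4Q) dQ = 11.1×46.2115 + ½×1.4×46.2115² = 2007.7996.

$2007.8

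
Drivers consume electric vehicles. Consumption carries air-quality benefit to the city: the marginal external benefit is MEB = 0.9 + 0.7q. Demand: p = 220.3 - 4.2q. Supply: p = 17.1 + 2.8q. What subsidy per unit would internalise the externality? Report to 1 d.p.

subsidy = 23.6 per unit

Social marginal benefit = demand + MEB = 221.2 - 3.5q.
Set SMB = MC: 221.2 - 3.5q = 17.1 + 2.8q → q* = 32.3968.
The Pigouvian subsidy equals MEB at q*: 0.9 + 0.7×32.3968 = 23.5778.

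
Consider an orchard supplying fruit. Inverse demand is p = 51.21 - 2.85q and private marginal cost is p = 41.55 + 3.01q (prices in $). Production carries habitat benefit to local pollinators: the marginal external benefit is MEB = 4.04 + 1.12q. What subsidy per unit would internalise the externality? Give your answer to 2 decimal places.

Social marginal cost = private MC − MEB = 37.51 + 1.89q.
Set SMC = demand: 37.51 + 1.89q = 51.21 - 2.85q → q* = 2.8903.
The Pigouvian subsidy equals MEB at q*: 4.04 + 1.12×2.8903 = 7.2771.

subsidy = $7.28 per unit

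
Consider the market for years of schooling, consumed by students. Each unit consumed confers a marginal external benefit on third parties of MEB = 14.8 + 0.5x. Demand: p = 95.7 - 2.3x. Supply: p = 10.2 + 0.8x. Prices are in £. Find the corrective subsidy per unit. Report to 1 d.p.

subsidy = £34.1 per unit

Social marginal benefit = demand + MEB = 110.5 - 1.8x.
Set SMB = MC: 110.5 - 1.8x = 10.2 + 0.8x → x* = 38.5769.
The Pigouvian subsidy equals MEB at x*: 14.8 + 0.5×38.5769 = 34.0885.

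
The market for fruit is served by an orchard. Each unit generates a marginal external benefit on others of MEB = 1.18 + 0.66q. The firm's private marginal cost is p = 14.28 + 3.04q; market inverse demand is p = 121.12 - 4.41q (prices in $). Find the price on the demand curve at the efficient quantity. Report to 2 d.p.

Social marginal cost = private MC − MEB = 13.10 + 2.38q.
Set SMC = demand: 13.10 + 2.38q = 121.12 - 4.41q → q* = 15.9087.
Consumer price on the demand curve at q*: 121.12 − 4.41×15.9087 = 50.9626.

P = $50.96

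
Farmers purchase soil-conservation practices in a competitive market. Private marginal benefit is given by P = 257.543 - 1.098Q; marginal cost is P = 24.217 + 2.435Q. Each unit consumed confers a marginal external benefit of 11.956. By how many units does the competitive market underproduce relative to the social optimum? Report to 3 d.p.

Market equilibrium (private): 24.217 + 2.435Q = 257.543 - 1.098Q → Q_m = 66.0419.
Social marginal benefit = demand + MEB = 269.499 - 1.098Q.
Set SMB = MC: 269.499 - 1.098Q = 24.217 + 2.435Q → Q* = 69.4260.
Gap = |66.0419 − 69.4260| = 3.3841.

3.384 units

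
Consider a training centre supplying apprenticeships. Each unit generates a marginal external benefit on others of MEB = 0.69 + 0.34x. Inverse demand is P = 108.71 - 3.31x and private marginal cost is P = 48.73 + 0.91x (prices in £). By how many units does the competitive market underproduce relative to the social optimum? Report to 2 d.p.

Market equilibrium (private): 48.73 + 0.91x = 108.71 - 3.31x → x_m = 14.2133.
Social marginal cost = private MC − MEB = 48.04 + 0.57x.
Set SMC = demand: 48.04 + 0.57x = 108.71 - 3.31x → x* = 15.6366.
Gap = |14.2133 − 15.6366| = 1.4233.

1.42 units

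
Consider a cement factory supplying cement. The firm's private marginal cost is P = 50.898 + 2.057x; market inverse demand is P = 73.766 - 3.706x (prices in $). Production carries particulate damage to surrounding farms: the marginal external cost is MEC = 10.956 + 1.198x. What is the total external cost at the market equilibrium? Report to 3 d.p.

$52.906

Market equilibrium (private): 50.898 + 2.057x = 73.766 - 3.706x → x_m = 3.9681.
Total external cost = ∫₀^{x_m} (10.956 + 1.198x) dx = 10.956×3.9681 + ½×1.198×3.9681² = 52.9062.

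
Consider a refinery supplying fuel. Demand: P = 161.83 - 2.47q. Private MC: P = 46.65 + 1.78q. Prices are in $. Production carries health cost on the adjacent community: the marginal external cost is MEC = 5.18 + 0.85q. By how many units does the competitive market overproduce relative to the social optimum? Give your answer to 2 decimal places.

Market equilibrium (private): 46.65 + 1.78q = 161.83 - 2.47q → q_m = 27.1012.
Social marginal cost = private MC + MEC = 51.83 + 2.63q.
Set SMC = demand: 51.83 + 2.63q = 161.83 - 2.47q → q* = 21.5686.
Gap = |27.1012 − 21.5686| = 5.5326.

5.53 units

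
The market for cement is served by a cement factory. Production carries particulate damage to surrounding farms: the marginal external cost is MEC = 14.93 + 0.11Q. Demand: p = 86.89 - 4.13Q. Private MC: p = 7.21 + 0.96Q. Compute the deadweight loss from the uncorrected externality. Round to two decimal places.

Market equilibrium (private): 7.21 + 0.96Q = 86.89 - 4.13Q → Q_m = 15.6542.
Social marginal cost = private MC + MEC = 22.14 + 1.07Q.
Set SMC = demand: 22.14 + 1.07Q = 86.89 - 4.13Q → Q* = 12.4519.
Between Q* and Q_m the wedge SMC − demand runs linearly from 0 to MEC(Q_m), so the loss is a triangle.
DWL = ½ × 3.2023 × 16.6520 = 26.6623.

DWL = 26.66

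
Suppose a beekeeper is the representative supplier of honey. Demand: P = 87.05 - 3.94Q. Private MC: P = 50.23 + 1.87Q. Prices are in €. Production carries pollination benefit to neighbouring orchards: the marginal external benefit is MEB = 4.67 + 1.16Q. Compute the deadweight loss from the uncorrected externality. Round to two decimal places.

Market equilibrium (private): 50.23 + 1.87Q = 87.05 - 3.94Q → Q_m = 6.3373.
Social marginal cost = private MC − MEB = 45.56 + 0.71Q.
Set SMC = demand: 45.56 + 0.71Q = 87.05 - 3.94Q → Q* = 8.9226.
Height of the DWL triangle at Q_m is demand(Q_m) − SMC(Q_m) = MEB(Q_m) = 12.0213.
DWL = ½ × 2.5853 × 12.0213 = 15.5393.

DWL = €15.54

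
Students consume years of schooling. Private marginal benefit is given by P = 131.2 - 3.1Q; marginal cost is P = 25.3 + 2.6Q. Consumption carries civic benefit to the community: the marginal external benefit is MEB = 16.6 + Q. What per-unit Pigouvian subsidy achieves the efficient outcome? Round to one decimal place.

subsidy = 42.7 per unit

Social marginal benefit = demand + MEB = 147.8 - 2.1Q.
Set SMB = MC: 147.8 - 2.1Q = 25.3 + 2.6Q → Q* = 26.0638.
The Pigouvian subsidy equals MEB at Q*: 16.6 + 1.0×26.0638 = 42.6638.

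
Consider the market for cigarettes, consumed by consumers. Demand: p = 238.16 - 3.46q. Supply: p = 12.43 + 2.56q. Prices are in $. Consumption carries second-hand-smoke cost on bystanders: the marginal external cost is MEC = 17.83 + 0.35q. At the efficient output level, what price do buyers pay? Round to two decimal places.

P = $125.23

Social marginal benefit = demand − MEC = 220.33 - 3.81q.
Set SMB = MC: 220.33 - 3.81q = 12.43 + 2.56q → q* = 32.6374.
Consumer price on the demand curve at q*: 238.16 − 3.46×32.6374 = 125.2346.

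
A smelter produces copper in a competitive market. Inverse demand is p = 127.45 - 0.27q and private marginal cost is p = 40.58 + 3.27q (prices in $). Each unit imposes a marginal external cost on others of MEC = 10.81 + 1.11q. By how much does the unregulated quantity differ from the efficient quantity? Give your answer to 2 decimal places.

8.18 units

Market equilibrium (private): 40.58 + 3.27q = 127.45 - 0.27q → q_m = 24.5395.
Social marginal cost = private MC + MEC = 51.39 + 4.38q.
Set SMC = demand: 51.39 + 4.38q = 127.45 - 0.27q → q* = 16.3570.
Gap = |24.5395 − 16.3570| = 8.1825.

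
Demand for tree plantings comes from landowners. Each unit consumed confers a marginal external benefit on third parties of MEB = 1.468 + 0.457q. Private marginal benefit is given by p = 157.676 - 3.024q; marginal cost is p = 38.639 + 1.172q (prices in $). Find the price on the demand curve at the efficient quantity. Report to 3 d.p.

P = $60.215

Social marginal benefit = demand + MEB = 159.144 - 2.567q.
Set SMB = MC: 159.144 - 2.567q = 38.639 + 1.172q → q* = 32.2292.
Consumer price on the demand curve at q*: 157.676 − 3.024×32.2292 = 60.2149.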